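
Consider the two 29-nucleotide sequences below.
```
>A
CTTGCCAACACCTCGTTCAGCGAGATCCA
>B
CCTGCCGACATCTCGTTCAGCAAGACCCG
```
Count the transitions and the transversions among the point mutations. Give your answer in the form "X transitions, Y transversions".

6 transitions, 0 transversions

Transitions (purine↔purine or pyrimidine↔pyrimidine): 2 T→C, 7 A→G, 11 C→T, 22 G→A, 26 T→C, 29 A→G.
Transversions (purine↔pyrimidine): none.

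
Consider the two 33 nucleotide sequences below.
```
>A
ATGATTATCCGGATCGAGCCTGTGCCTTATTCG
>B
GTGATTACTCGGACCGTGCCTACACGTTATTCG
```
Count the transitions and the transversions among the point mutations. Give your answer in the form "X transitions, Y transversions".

7 transitions, 2 transversions

Mismatches (1-based):
position 1: A→G (purine→purine, transition)
position 8: T→C (pyrimidine→pyrimidine, transition)
position 9: C→T (pyrimidine→pyrimidine, transition)
position 14: T→C (pyrimidine→pyrimidine, transition)
position 17: A→T (purine→pyrimidine, transversion)
position 22: G→A (purine→purine, transition)
position 23: T→C (pyrimidine→pyrimidine, transition)
position 24: G→A (purine→purine, transition)
position 26: C→G (pyrimidine→purine, transversion)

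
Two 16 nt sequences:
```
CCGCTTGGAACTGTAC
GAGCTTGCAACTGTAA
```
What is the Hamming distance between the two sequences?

The sequences differ at sites 1, 2, 8, 16 (1-based) — 4 in total.

4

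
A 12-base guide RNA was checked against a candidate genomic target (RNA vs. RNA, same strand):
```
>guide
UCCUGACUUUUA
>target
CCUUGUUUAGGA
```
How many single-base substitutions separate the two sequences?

7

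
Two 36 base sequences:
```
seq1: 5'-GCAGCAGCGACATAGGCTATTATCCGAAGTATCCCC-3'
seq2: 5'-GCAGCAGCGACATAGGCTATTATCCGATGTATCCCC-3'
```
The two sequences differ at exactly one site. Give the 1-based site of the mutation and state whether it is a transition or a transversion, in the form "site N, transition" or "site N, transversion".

The sequences differ only at site 28: A→T (purine→pyrimidine), a transversion.

site 28, transversion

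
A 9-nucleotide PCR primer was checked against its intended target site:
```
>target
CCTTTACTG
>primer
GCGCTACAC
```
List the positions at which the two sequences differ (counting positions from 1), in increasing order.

Differences at position 1 (C→G), position 3 (T→G), position 4 (T→C), position 8 (T→A), position 9 (G→C).

1, 3, 4, 8, 9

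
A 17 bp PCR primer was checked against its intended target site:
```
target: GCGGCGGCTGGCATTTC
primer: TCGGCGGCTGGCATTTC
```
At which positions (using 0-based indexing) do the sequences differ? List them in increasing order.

Scanning 0-based: 0: G/T.

0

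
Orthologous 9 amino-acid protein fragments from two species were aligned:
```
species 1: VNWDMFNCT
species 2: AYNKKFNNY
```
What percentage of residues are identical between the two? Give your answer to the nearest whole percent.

22%

Mismatches at positions 1, 2, 3, 4, 5, 8, 9 (1-based): 7 of 9.
Identical positions: 2/9 = 22.22% → 22%.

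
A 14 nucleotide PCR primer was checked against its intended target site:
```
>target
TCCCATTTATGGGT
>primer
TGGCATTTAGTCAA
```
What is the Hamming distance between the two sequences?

Comparing position by position, 7 sites differ: 2 (C/G), 3 (C/G), 10 (T/G), 11 (G/T), 12 (G/C), 13 (G/A), 14 (T/A).

7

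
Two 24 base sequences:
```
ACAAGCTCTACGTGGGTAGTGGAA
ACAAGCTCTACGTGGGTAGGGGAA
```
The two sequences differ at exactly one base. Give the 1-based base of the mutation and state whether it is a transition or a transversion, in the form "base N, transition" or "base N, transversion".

base 20, transversion

The sequences differ only at base 20: T→G (pyrimidine→purine), a transversion.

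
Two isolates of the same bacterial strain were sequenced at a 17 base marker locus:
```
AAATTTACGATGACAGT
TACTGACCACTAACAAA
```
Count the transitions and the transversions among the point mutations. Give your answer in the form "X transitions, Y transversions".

Transitions (purine↔purine or pyrimidine↔pyrimidine): 9 G→A, 12 G→A, 16 G→A.
Transversions (purine↔pyrimidine): 1 A→T, 3 A→C, 5 T→G, 6 T→A, 7 A→C, 10 A→C, 17 T→A.

3 transitions, 7 transversions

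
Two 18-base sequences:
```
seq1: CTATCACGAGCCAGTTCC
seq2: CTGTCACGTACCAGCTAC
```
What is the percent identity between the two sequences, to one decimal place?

72.2%

5 positions differ (3, 9, 10, 15, 17), so 13 of 18 match: 13/18 = 72.22%.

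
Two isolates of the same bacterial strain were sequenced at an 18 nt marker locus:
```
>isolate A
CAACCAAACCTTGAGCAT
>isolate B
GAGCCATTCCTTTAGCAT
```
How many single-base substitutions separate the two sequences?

Mismatches (1-based): site 1: C→G; site 3: A→G; site 7: A→T; site 8: A→T; site 13: G→T.

5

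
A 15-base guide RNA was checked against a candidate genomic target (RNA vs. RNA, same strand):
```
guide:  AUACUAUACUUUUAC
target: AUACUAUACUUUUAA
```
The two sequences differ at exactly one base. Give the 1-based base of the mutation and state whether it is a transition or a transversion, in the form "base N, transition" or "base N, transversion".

The sequences differ only at base 15: C→A (pyrimidine→purine), a transversion.

base 15, transversion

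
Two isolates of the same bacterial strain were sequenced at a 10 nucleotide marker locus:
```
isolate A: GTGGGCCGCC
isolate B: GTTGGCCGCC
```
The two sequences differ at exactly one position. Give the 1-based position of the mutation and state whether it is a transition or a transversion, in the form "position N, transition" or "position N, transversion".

position 3, transversion

Position 3 changes G→T. G is a purine and T is a pyrimidine, so this is a transversion.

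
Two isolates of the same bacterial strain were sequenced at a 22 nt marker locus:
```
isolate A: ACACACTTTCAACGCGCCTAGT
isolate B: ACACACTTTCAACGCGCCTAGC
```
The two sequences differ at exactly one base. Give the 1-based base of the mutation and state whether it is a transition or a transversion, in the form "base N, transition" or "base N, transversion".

Base 22 changes T→C. T is a pyrimidine and C is a pyrimidine, so this is a transition.

base 22, transition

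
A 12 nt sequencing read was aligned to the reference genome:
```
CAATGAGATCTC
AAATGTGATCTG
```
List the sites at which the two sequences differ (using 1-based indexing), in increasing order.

1, 6, 12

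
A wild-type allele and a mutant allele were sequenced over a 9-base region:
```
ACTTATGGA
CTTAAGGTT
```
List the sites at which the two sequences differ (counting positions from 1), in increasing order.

Scanning 1-based: 1: A/C; 2: C/T; 4: T/A; 6: T/G; 8: G/T; 9: A/T.

1, 2, 4, 6, 8, 9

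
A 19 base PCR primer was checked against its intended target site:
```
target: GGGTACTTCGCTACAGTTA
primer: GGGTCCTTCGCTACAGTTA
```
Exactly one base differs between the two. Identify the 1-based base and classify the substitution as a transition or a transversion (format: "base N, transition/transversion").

The sequences differ only at base 5: A→C (purine→pyrimidine), a transversion.

base 5, transversion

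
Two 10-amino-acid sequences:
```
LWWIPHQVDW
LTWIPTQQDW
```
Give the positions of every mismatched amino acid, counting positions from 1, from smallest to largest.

2, 6, 8

Scanning 1-based: 2: W/T; 6: H/T; 8: V/Q.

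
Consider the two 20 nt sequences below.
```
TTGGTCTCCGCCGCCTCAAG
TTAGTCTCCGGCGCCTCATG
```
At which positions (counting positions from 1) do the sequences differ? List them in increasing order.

3, 11, 19

Scanning 1-based: 3: G/A; 11: C/G; 19: A/T.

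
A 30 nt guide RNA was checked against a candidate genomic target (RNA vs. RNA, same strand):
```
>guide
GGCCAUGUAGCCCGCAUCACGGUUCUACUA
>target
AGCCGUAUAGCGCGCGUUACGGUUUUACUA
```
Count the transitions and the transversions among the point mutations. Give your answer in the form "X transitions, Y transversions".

6 transitions, 1 transversion

Mismatches (1-based):
site 1: G→A (purine→purine, transition)
site 5: A→G (purine→purine, transition)
site 7: G→A (purine→purine, transition)
site 12: C→G (pyrimidine→purine, transversion)
site 16: A→G (purine→purine, transition)
site 18: C→U (pyrimidine→pyrimidine, transition)
site 25: C→U (pyrimidine→pyrimidine, transition)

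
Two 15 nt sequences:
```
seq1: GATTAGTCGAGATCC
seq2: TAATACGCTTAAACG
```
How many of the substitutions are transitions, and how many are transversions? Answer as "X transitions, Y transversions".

Mismatches (1-based):
position 1: G→T (purine→pyrimidine, transversion)
position 3: T→A (pyrimidine→purine, transversion)
position 6: G→C (purine→pyrimidine, transversion)
position 7: T→G (pyrimidine→purine, transversion)
position 9: G→T (purine→pyrimidine, transversion)
position 10: A→T (purine→pyrimidine, transversion)
position 11: G→A (purine→purine, transition)
position 13: T→A (pyrimidine→purine, transversion)
position 15: C→G (pyrimidine→purine, transversion)

1 transition, 8 transversions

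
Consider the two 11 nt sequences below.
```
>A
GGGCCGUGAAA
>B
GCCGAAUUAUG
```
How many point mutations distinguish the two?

Comparing position by position, 8 sites differ: 2 (G/C), 3 (G/C), 4 (C/G), 5 (C/A), 6 (G/A), 8 (G/U), 10 (A/U), 11 (A/G).

8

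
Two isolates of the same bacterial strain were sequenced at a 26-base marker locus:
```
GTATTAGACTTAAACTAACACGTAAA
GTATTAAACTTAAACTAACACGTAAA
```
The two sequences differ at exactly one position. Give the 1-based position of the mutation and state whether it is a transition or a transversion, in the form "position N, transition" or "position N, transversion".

position 7, transition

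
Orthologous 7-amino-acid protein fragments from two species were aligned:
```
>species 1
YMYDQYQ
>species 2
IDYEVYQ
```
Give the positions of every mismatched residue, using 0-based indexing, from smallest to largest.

0, 1, 3, 4

Differences at position 0 (Y→I), position 1 (M→D), position 3 (D→E), position 4 (Q→V).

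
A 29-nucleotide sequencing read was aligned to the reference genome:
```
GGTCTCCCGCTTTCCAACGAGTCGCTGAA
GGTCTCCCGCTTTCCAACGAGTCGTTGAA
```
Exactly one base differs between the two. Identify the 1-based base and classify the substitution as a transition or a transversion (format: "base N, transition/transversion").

base 25, transition

The sequences differ only at base 25: C→T (pyrimidine→pyrimidine), a transition.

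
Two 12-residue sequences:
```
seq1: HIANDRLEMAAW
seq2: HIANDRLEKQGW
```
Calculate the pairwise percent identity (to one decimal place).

3 positions differ (9, 10, 11), so 9 of 12 match: 9/12 = 75%.

75.0%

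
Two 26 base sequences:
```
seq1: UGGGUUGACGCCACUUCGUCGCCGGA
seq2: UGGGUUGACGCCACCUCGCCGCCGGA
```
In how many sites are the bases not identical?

The sequences differ at sites 15, 19 (1-based) — 2 in total.

2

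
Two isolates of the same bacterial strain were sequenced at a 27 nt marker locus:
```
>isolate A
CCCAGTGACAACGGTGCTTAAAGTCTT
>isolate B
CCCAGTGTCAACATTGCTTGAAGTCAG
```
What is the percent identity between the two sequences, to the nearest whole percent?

Mismatches at positions 8, 13, 14, 20, 26, 27 (1-based): 6 of 27.
Identical positions: 21/27 = 77.78% → 78%.

78%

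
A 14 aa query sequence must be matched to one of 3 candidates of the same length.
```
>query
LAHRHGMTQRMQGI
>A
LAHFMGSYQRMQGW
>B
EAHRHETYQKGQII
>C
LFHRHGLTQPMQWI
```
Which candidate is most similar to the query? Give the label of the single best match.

C

Hamming distances to query — A: 5; B: 7; C: 4.
Smallest is C with 4 mismatches.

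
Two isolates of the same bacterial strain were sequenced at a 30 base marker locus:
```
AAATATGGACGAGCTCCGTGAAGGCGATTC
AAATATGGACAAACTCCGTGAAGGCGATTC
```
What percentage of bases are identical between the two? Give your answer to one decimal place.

93.3%

2 positions differ (11, 13), so 28 of 30 match: 28/30 = 93.33%.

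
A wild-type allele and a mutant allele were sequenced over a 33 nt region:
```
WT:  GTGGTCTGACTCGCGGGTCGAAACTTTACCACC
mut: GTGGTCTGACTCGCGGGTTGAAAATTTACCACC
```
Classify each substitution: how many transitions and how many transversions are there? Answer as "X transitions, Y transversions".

Mismatches (1-based):
position 19: C→T (pyrimidine→pyrimidine, transition)
position 24: C→A (pyrimidine→purine, transversion)

1 transition, 1 transversion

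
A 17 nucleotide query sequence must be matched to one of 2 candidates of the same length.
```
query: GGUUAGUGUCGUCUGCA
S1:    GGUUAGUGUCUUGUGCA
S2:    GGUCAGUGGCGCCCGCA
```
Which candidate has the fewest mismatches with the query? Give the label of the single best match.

S1

Hamming distances to query — S1: 2; S2: 4.
Smallest is S1 with 2 mismatches.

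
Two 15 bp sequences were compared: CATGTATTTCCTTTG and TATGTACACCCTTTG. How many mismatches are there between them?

The sequences differ at sites 1, 7, 8, 9 (1-based) — 4 in total.

4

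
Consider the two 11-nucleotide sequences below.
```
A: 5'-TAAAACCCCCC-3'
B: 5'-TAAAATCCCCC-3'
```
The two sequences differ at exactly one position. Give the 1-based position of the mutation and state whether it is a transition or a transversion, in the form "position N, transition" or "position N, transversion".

position 6, transition

The sequences differ only at position 6: C→T (pyrimidine→pyrimidine), a transition.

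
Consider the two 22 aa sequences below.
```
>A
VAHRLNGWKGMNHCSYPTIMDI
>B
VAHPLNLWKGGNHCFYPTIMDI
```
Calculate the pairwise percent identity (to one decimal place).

81.8%

4 positions differ (4, 7, 11, 15), so 18 of 22 match: 18/22 = 81.82%.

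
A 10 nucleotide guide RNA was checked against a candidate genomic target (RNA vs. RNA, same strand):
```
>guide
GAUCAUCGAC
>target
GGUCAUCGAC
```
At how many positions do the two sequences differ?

1

Comparing position by position, 1 position differs: 2 (A/G).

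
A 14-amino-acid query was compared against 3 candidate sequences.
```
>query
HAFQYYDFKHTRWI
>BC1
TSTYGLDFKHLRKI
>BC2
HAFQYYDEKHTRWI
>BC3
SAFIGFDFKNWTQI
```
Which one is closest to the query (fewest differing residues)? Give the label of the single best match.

BC1 differs at 8 residues; BC2 differs at 1 residue; BC3 differs at 8 residues. The closest is BC2.

BC2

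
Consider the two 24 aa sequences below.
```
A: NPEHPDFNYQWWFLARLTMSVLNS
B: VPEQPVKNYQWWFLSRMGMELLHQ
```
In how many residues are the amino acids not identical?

Comparing position by position, 11 residues differ: 1 (N/V), 4 (H/Q), 6 (D/V), 7 (F/K), 15 (A/S), 17 (L/M), 18 (T/G), 20 (S/E), 21 (V/L), 23 (N/H), 24 (S/Q).

11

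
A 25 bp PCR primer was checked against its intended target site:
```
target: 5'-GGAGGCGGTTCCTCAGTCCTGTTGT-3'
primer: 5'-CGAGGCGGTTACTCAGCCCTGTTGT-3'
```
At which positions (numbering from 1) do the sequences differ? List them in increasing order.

1, 11, 17

Differences at position 1 (G→C), position 11 (C→A), position 17 (T→C).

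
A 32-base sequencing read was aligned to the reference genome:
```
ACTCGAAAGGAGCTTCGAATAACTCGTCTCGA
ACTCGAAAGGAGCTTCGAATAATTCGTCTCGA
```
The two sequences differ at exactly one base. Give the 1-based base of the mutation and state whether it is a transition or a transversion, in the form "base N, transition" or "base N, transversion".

base 23, transition

The sequences differ only at base 23: C→T (pyrimidine→pyrimidine), a transition.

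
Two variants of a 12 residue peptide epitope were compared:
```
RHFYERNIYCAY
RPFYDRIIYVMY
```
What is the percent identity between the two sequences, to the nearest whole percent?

58%

5 positions differ (2, 5, 7, 10, 11), so 7 of 12 match: 7/12 = 58.33%.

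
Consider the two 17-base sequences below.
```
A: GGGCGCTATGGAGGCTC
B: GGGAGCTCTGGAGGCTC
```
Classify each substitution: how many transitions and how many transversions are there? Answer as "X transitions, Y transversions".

Transitions (purine↔purine or pyrimidine↔pyrimidine): none.
Transversions (purine↔pyrimidine): 4 C→A, 8 A→C.

0 transitions, 2 transversions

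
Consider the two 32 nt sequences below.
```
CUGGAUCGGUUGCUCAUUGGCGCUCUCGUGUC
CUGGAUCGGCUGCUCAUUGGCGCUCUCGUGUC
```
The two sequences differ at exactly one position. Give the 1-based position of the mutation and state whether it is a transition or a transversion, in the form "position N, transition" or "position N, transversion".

position 10, transition

Position 10 changes U→C. U is a pyrimidine and C is a pyrimidine, so this is a transition.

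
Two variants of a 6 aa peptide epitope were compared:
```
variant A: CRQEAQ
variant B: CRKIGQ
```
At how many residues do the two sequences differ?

Comparing position by position, 3 residues differ: 3 (Q/K), 4 (E/I), 5 (A/G).

3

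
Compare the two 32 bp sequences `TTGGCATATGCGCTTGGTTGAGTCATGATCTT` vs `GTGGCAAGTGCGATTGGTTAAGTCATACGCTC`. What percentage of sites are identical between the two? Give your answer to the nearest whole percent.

Mismatches at positions 1, 7, 8, 13, 20, 27, 28, 29, 32 (1-based): 9 of 32.
Identical positions: 23/32 = 71.88% → 72%.

72%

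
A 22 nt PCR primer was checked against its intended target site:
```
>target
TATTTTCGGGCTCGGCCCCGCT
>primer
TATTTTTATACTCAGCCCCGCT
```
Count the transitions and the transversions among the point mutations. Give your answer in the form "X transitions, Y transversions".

Mismatches (1-based):
position 7: C→T (pyrimidine→pyrimidine, transition)
position 8: G→A (purine→purine, transition)
position 9: G→T (purine→pyrimidine, transversion)
position 10: G→A (purine→purine, transition)
position 14: G→A (purine→purine, transition)

4 transitions, 1 transversion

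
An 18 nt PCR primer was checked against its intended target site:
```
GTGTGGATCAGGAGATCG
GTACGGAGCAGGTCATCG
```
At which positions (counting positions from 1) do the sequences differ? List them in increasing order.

3, 4, 8, 13, 14

Differences at position 3 (G→A), position 4 (T→C), position 8 (T→G), position 13 (A→T), position 14 (G→C).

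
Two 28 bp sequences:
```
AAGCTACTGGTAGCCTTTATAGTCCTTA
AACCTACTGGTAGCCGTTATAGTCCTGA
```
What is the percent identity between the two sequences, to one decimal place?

Mismatches at positions 3, 16, 27 (1-based): 3 of 28.
Identical positions: 25/28 = 89.29% → 89.3%.

89.3%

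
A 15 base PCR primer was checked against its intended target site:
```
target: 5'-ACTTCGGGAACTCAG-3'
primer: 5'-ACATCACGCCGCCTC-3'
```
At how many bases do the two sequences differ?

The sequences differ at bases 3, 6, 7, 9, 10, 11, 12, 14, 15 (1-based) — 9 in total.

9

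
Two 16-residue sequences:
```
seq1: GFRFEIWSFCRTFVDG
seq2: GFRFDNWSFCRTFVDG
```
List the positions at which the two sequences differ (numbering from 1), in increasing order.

Differences at position 5 (E→D), position 6 (I→N).

5, 6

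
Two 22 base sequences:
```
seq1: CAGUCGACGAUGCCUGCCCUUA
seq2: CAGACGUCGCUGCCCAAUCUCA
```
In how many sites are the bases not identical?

The sequences differ at sites 4, 7, 10, 15, 16, 17, 18, 21 (1-based) — 8 in total.

8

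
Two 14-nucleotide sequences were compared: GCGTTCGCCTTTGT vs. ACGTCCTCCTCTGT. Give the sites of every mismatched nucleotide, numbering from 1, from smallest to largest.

Scanning 1-based: 1: G/A; 5: T/C; 7: G/T; 11: T/C.

1, 5, 7, 11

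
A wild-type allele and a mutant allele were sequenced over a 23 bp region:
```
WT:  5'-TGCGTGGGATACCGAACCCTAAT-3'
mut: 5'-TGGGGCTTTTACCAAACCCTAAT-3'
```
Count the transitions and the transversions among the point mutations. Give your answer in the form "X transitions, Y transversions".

Mismatches (1-based):
base 3: C→G (pyrimidine→purine, transversion)
base 5: T→G (pyrimidine→purine, transversion)
base 6: G→C (purine→pyrimidine, transversion)
base 7: G→T (purine→pyrimidine, transversion)
base 8: G→T (purine→pyrimidine, transversion)
base 9: A→T (purine→pyrimidine, transversion)
base 14: G→A (purine→purine, transition)

1 transition, 6 transversions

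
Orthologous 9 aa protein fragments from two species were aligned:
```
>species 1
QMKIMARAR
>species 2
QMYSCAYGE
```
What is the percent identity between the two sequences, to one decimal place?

33.3%

Mismatches at positions 3, 4, 5, 7, 8, 9 (1-based): 6 of 9.
Identical positions: 3/9 = 33.33% → 33.3%.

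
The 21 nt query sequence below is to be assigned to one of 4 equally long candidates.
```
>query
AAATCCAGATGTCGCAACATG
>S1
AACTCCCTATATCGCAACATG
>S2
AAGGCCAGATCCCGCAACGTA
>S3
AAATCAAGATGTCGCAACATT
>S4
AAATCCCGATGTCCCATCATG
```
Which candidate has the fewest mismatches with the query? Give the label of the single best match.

Hamming distances to query — S1: 4; S2: 6; S3: 2; S4: 3.
Smallest is S3 with 2 mismatches.

S3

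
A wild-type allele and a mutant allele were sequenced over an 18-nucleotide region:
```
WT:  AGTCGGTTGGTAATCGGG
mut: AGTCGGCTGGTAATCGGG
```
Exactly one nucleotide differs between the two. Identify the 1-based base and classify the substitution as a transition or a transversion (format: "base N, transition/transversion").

base 7, transition

Base 7 changes T→C. T is a pyrimidine and C is a pyrimidine, so this is a transition.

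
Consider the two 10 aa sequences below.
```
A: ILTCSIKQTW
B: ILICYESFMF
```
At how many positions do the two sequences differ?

The sequences differ at positions 3, 5, 6, 7, 8, 9, 10 (1-based) — 7 in total.

7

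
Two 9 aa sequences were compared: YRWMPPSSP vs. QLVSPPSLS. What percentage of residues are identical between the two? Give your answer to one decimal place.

Mismatches at positions 1, 2, 3, 4, 8, 9 (1-based): 6 of 9.
Identical positions: 3/9 = 33.33% → 33.3%.

33.3%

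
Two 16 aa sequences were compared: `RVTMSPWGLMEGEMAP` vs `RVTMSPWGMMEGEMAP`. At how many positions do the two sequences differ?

Comparing position by position, 1 position differs: 9 (L/M).

1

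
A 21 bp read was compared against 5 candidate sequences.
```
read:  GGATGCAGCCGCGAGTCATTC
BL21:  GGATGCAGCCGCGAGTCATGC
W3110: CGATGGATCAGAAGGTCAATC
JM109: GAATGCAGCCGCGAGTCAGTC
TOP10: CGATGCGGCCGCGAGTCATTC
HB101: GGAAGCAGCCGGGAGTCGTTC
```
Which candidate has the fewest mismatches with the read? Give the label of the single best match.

Hamming distances to read — BL21: 1; W3110: 8; JM109: 2; TOP10: 2; HB101: 3.
Smallest is BL21 with 1 mismatch.

BL21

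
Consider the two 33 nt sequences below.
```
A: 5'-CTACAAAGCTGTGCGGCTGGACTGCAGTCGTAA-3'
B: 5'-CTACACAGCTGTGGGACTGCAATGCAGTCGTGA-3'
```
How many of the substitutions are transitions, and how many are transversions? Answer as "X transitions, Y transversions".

2 transitions, 4 transversions

Transitions (purine↔purine or pyrimidine↔pyrimidine): 16 G→A, 32 A→G.
Transversions (purine↔pyrimidine): 6 A→C, 14 C→G, 20 G→C, 22 C→A.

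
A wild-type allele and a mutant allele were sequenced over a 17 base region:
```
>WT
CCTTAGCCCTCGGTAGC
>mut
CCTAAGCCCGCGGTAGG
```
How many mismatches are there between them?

Comparing position by position, 3 positions differ: 4 (T/A), 10 (T/G), 17 (C/G).

3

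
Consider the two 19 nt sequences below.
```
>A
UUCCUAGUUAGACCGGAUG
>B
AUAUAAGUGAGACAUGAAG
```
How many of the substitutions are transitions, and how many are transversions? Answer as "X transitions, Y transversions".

1 transition, 7 transversions

Mismatches (1-based):
base 1: U→A (pyrimidine→purine, transversion)
base 3: C→A (pyrimidine→purine, transversion)
base 4: C→U (pyrimidine→pyrimidine, transition)
base 5: U→A (pyrimidine→purine, transversion)
base 9: U→G (pyrimidine→purine, transversion)
base 14: C→A (pyrimidine→purine, transversion)
base 15: G→U (purine→pyrimidine, transversion)
base 18: U→A (pyrimidine→purine, transversion)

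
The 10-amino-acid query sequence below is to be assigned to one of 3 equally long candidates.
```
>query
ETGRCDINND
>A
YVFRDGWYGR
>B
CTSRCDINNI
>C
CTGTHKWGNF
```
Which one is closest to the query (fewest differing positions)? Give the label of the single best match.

Hamming distances to query — A: 9; B: 3; C: 7.
Smallest is B with 3 mismatches.

B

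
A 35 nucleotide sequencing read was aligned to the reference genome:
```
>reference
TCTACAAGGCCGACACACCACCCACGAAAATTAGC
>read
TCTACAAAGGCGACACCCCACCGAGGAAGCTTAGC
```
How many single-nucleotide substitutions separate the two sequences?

7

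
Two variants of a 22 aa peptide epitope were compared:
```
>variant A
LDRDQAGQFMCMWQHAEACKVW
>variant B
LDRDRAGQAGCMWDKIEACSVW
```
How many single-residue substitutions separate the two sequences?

Comparing position by position, 7 positions differ: 5 (Q/R), 9 (F/A), 10 (M/G), 14 (Q/D), 15 (H/K), 16 (A/I), 20 (K/S).

7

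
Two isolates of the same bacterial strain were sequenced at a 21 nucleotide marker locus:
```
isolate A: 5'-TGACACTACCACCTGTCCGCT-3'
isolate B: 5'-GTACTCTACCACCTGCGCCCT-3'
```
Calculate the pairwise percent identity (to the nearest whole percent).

Mismatches at positions 1, 2, 5, 16, 17, 19 (1-based): 6 of 21.
Identical positions: 15/21 = 71.43% → 71%.

71%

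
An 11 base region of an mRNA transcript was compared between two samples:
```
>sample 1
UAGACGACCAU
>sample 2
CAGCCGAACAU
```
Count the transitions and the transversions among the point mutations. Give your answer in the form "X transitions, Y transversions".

1 transition, 2 transversions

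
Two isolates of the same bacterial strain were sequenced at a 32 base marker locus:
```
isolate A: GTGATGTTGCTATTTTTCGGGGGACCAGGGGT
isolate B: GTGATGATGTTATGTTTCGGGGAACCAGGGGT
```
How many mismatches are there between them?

Comparing position by position, 4 positions differ: 7 (T/A), 10 (C/T), 14 (T/G), 23 (G/A).

4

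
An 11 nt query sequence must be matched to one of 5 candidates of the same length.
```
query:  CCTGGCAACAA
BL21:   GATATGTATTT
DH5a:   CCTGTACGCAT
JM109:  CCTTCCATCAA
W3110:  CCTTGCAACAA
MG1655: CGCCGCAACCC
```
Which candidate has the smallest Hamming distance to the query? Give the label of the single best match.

W3110

BL21 differs at 9 positions; DH5a differs at 5 positions; JM109 differs at 3 positions; W3110 differs at 1 position; MG1655 differs at 5 positions. The closest is W3110.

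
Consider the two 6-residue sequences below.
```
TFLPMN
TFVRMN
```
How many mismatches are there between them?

2

Comparing position by position, 2 residues differ: 3 (L/V), 4 (P/R).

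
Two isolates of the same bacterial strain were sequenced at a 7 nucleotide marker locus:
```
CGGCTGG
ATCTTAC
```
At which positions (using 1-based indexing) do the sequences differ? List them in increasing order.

1, 2, 3, 4, 6, 7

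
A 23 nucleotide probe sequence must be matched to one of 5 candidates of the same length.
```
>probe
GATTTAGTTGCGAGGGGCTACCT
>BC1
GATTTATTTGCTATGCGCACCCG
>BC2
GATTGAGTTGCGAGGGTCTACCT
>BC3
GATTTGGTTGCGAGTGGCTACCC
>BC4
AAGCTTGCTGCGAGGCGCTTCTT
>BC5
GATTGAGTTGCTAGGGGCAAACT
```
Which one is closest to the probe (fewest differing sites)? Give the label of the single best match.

BC2

Hamming distances to probe — BC1: 7; BC2: 2; BC3: 3; BC4: 8; BC5: 4.
Smallest is BC2 with 2 mismatches.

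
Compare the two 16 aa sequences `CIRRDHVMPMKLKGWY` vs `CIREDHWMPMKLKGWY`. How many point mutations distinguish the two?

The sequences differ at residues 4, 7 (1-based) — 2 in total.

2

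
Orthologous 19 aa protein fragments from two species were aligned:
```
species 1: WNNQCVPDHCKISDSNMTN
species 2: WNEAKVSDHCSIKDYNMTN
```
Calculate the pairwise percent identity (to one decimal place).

Mismatches at positions 3, 4, 5, 7, 11, 13, 15 (1-based): 7 of 19.
Identical positions: 12/19 = 63.16% → 63.2%.

63.2%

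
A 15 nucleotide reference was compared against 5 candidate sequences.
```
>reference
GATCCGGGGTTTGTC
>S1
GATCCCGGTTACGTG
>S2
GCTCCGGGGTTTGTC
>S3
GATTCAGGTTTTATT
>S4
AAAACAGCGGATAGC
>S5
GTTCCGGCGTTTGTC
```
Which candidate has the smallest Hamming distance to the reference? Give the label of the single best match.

S2

S1 differs at 5 sites; S2 differs at 1 site; S3 differs at 5 sites; S4 differs at 9 sites; S5 differs at 2 sites. The closest is S2.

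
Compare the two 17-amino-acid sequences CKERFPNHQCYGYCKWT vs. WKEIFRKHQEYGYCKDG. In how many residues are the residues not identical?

7

Comparing position by position, 7 residues differ: 1 (C/W), 4 (R/I), 6 (P/R), 7 (N/K), 10 (C/E), 16 (W/D), 17 (T/G).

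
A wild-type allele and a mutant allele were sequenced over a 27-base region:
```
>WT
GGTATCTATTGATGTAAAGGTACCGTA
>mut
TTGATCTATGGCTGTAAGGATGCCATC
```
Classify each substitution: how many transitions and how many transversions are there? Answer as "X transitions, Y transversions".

4 transitions, 6 transversions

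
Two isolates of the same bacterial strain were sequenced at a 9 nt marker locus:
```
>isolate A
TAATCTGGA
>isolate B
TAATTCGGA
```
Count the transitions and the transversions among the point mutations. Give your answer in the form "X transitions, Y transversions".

2 transitions, 0 transversions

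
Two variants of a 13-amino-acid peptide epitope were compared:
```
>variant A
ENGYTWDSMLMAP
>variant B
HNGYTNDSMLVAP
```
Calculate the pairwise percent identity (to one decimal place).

76.9%

Mismatches at positions 1, 6, 11 (1-based): 3 of 13.
Identical positions: 10/13 = 76.92% → 76.9%.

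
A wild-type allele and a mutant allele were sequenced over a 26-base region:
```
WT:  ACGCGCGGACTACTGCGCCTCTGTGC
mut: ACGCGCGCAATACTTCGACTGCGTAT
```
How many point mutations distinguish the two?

8

Comparing position by position, 8 sites differ: 8 (G/C), 10 (C/A), 15 (G/T), 18 (C/A), 21 (C/G), 22 (T/C), 25 (G/A), 26 (C/T).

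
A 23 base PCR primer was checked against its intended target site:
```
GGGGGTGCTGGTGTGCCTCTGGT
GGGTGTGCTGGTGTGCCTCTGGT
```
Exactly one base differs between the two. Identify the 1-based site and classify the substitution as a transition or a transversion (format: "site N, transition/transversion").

Site 4 changes G→T. G is a purine and T is a pyrimidine, so this is a transversion.

site 4, transversion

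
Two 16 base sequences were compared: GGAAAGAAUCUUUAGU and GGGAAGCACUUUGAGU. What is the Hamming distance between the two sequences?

5

The sequences differ at sites 3, 7, 9, 10, 13 (1-based) — 5 in total.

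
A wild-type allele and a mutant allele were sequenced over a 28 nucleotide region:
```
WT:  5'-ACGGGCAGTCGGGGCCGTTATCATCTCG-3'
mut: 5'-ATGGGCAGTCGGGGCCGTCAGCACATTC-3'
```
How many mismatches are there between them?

Comparing position by position, 7 sites differ: 2 (C/T), 19 (T/C), 21 (T/G), 24 (T/C), 25 (C/A), 27 (C/T), 28 (G/C).

7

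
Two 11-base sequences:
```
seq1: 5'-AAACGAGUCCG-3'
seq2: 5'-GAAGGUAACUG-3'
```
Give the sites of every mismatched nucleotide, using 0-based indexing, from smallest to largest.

0, 3, 5, 6, 7, 9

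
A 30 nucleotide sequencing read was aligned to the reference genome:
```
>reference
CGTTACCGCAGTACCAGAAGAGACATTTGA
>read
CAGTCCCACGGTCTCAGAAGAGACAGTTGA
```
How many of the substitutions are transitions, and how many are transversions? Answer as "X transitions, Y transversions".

4 transitions, 4 transversions

Mismatches (1-based):
site 2: G→A (purine→purine, transition)
site 3: T→G (pyrimidine→purine, transversion)
site 5: A→C (purine→pyrimidine, transversion)
site 8: G→A (purine→purine, transition)
site 10: A→G (purine→purine, transition)
site 13: A→C (purine→pyrimidine, transversion)
site 14: C→T (pyrimidine→pyrimidine, transition)
site 26: T→G (pyrimidine→purine, transversion)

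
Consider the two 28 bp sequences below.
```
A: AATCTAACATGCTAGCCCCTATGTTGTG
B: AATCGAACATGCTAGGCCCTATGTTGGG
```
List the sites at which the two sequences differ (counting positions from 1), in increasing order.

Differences at site 5 (T→G), site 16 (C→G), site 27 (T→G).

5, 16, 27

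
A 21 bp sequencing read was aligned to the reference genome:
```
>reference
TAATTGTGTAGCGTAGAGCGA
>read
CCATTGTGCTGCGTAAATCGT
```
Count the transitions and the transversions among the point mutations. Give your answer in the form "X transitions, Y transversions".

3 transitions, 4 transversions

Transitions (purine↔purine or pyrimidine↔pyrimidine): 1 T→C, 9 T→C, 16 G→A.
Transversions (purine↔pyrimidine): 2 A→C, 10 A→T, 18 G→T, 21 A→T.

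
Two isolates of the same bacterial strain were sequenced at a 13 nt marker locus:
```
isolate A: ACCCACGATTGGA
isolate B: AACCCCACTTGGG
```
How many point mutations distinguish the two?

5

Comparing position by position, 5 sites differ: 2 (C/A), 5 (A/C), 7 (G/A), 8 (A/C), 13 (A/G).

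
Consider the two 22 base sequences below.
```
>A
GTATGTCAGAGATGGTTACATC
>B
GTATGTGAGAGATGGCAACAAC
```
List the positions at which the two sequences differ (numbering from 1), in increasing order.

Differences at position 7 (C→G), position 16 (T→C), position 17 (T→A), position 21 (T→A).

7, 16, 17, 21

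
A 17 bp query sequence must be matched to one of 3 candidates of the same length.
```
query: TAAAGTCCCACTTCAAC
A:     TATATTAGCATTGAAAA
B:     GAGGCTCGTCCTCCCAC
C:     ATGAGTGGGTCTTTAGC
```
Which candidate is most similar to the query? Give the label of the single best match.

Hamming distances to query — A: 8; B: 9; C: 9.
Smallest is A with 8 mismatches.

A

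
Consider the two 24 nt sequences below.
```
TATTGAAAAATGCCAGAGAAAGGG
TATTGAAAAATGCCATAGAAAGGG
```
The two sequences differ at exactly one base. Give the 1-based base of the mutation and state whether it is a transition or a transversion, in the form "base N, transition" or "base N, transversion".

base 16, transversion

The sequences differ only at base 16: G→T (purine→pyrimidine), a transversion.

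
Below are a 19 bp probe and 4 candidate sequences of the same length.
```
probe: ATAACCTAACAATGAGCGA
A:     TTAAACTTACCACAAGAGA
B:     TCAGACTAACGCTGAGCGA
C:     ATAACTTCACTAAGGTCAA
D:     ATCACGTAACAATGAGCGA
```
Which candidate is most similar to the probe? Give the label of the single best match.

D

A differs at 7 positions; B differs at 6 positions; C differs at 7 positions; D differs at 2 positions. The closest is D.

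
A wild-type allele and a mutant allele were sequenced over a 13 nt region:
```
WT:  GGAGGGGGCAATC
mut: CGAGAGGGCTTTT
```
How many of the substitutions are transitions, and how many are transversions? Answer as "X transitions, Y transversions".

Mismatches (1-based):
position 1: G→C (purine→pyrimidine, transversion)
position 5: G→A (purine→purine, transition)
position 10: A→T (purine→pyrimidine, transversion)
position 11: A→T (purine→pyrimidine, transversion)
position 13: C→T (pyrimidine→pyrimidine, transition)

2 transitions, 3 transversions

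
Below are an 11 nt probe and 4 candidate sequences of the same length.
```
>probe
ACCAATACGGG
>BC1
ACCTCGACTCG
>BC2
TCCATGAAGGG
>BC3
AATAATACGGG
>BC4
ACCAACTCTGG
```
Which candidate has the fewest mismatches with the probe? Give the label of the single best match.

Hamming distances to probe — BC1: 5; BC2: 4; BC3: 2; BC4: 3.
Smallest is BC3 with 2 mismatches.

BC3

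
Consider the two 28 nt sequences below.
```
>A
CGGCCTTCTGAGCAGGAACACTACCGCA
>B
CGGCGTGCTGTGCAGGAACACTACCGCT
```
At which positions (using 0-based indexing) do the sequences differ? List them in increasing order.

4, 6, 10, 27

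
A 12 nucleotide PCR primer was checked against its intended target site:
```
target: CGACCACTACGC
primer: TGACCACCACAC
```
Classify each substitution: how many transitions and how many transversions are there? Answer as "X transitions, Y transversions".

3 transitions, 0 transversions

Transitions (purine↔purine or pyrimidine↔pyrimidine): 1 C→T, 8 T→C, 11 G→A.
Transversions (purine↔pyrimidine): none.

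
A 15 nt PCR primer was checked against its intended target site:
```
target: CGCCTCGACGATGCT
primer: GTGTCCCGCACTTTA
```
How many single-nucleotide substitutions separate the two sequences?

Comparing position by position, 12 sites differ: 1 (C/G), 2 (G/T), 3 (C/G), 4 (C/T), 5 (T/C), 7 (G/C), 8 (A/G), 10 (G/A), 11 (A/C), 13 (G/T), 14 (C/T), 15 (T/A).

12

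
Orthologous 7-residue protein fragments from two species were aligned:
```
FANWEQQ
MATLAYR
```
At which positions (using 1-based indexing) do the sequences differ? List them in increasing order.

1, 3, 4, 5, 6, 7

Differences at position 1 (F→M), position 3 (N→T), position 4 (W→L), position 5 (E→A), position 6 (Q→Y), position 7 (Q→R).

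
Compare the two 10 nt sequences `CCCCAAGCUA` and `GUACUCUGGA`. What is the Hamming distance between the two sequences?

8

Comparing position by position, 8 bases differ: 1 (C/G), 2 (C/U), 3 (C/A), 5 (A/U), 6 (A/C), 7 (G/U), 8 (C/G), 9 (U/G).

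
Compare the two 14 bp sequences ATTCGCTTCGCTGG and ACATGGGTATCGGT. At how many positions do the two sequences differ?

9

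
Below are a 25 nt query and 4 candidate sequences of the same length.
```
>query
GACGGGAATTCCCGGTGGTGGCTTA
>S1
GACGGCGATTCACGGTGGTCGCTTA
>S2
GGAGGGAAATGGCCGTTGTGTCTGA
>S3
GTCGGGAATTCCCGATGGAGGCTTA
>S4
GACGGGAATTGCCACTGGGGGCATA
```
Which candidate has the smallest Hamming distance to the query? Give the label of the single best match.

S1 differs at 4 bases; S2 differs at 9 bases; S3 differs at 3 bases; S4 differs at 5 bases. The closest is S3.

S3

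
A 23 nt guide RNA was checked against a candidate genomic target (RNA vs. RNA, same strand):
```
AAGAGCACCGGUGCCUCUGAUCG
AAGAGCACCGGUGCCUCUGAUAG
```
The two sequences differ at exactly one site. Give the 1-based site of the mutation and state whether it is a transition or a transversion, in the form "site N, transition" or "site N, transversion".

Site 22 changes C→A. C is a pyrimidine and A is a purine, so this is a transversion.

site 22, transversion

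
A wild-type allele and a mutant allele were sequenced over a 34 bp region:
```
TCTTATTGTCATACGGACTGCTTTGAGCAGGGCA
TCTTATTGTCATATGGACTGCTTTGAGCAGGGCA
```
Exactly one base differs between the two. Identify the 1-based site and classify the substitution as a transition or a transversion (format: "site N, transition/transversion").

Site 14 changes C→T. C is a pyrimidine and T is a pyrimidine, so this is a transition.

site 14, transition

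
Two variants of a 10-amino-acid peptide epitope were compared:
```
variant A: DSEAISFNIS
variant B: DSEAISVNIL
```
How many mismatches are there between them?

2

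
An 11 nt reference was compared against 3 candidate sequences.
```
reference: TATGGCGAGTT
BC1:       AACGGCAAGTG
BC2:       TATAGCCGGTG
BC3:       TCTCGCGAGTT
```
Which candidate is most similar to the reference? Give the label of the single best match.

Hamming distances to reference — BC1: 4; BC2: 4; BC3: 2.
Smallest is BC3 with 2 mismatches.

BC3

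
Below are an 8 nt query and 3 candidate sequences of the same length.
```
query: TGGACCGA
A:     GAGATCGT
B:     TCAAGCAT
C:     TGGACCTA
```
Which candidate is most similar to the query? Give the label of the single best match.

A differs at 4 positions; B differs at 5 positions; C differs at 1 position. The closest is C.

C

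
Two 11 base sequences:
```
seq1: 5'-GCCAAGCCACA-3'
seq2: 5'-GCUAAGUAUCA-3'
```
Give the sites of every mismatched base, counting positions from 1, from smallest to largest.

Scanning 1-based: 3: C/U; 7: C/U; 8: C/A; 9: A/U.

3, 7, 8, 9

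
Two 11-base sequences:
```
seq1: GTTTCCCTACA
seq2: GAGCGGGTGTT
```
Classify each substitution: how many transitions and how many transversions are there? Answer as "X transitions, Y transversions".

Mismatches (1-based):
position 2: T→A (pyrimidine→purine, transversion)
position 3: T→G (pyrimidine→purine, transversion)
position 4: T→C (pyrimidine→pyrimidine, transition)
position 5: C→G (pyrimidine→purine, transversion)
position 6: C→G (pyrimidine→purine, transversion)
position 7: C→G (pyrimidine→purine, transversion)
position 9: A→G (purine→purine, transition)
position 10: C→T (pyrimidine→pyrimidine, transition)
position 11: A→T (purine→pyrimidine, transversion)

3 transitions, 6 transversions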